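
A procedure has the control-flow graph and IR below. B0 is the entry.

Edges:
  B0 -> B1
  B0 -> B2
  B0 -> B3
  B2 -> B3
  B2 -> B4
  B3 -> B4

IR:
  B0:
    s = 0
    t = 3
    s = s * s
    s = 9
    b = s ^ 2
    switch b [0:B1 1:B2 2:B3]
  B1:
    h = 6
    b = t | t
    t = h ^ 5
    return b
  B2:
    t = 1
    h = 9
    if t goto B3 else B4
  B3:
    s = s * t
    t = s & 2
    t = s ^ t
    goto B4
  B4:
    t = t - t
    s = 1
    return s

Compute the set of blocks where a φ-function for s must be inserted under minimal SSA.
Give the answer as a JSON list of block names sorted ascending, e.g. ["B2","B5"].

idom tree: B1←B0 B2←B0 B3←B0 B4←B0
Dom at joins:
  B3: preds {B0,B2}: {B0} ∩ {B0,B2} = {B0}; idom=B0
  B4: preds {B2,B3}: {B0,B2} ∩ {B0,B3} = {B0}; idom=B0

Frontier:
  join B3 pred B0: · stop@B0
  join B3 pred B2: B2 stop@B0
  join B4 pred B2: B2 stop@B0
  join B4 pred B3: B3 stop@B0
  B0: DF=∅
  B1: DF=∅
  B2: DF={B3,B4}
  B3: DF={B4}
  B4: DF=∅

φ for s: defs {B0,B3,B4}
  DF⁺ = {B4}

Answer: ["B4"]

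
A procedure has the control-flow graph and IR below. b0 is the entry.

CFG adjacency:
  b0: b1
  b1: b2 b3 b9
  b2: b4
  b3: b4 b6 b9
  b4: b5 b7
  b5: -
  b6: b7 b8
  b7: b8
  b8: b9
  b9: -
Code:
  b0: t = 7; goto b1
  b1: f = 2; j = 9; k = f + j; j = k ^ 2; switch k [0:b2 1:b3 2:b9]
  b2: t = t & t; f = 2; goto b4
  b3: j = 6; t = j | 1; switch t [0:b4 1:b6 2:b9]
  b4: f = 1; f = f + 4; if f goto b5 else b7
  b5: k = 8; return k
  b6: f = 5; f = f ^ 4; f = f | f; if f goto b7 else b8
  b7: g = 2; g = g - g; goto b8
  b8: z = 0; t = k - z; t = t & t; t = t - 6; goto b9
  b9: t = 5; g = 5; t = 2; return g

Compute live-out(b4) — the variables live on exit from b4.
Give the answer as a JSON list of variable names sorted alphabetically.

Answer: ["k"]

Analysis:
def/use:
  b0: def={t} ue=∅
  b1: def={f,j,k} ue=∅
  b2: def={f,t} ue={t}
  b3: def={j,t} ue=∅
  b4: def={f} ue=∅
  b5: def={k} ue=∅
  b6: def={f} ue=∅
  b7: def={g} ue=∅
  b8: def={t,z} ue={k}
  b9: def={g,t} ue=∅

Liveness:
  b0 li=∅ lo={t}
  b1 li={t} lo={k,t}
  b2 li={k,t} lo={k}
  b3 li={k} lo={k}
  b4 li={k} lo={k}
  b5 li=∅ lo=∅
  b6 li={k} lo={k}
  b7 li={k} lo={k}
  b8 li={k} lo=∅
  b9 li=∅ lo=∅

live-out(b4) = ["k"]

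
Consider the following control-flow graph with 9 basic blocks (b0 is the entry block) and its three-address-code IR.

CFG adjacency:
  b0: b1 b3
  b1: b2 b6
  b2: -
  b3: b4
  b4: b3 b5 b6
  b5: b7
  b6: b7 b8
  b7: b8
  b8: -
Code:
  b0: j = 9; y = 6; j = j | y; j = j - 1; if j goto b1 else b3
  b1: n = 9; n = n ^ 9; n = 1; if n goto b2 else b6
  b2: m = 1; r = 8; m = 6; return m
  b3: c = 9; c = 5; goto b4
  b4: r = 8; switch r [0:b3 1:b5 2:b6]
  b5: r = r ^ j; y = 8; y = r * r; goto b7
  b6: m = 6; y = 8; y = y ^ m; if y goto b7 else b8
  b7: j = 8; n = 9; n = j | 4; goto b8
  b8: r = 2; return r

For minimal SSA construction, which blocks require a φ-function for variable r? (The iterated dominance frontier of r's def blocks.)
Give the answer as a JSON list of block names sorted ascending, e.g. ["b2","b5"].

Answer: ["b3", "b6", "b7", "b8"]

Analysis:
idom tree: b1←b0 b2←b1 b3←b0 b4←b3 b5←b4 b6←b0 b7←b0 b8←b0
Dom at joins:
  b3: preds {b0,b4}: {b0} ∩ {b0,b3,b4} = {b0}; idom=b0
  b6: preds {b1,b4}: {b0,b1} ∩ {b0,b3,b4} = {b0}; idom=b0
  b7: preds {b5,b6}: {b0,b3,b4,b5} ∩ {b0,b6} = {b0}; idom=b0
  b8: preds {b6,b7}: {b0,b6} ∩ {b0,b7} = {b0}; idom=b0

Frontier:
  join b3 pred b0: · stop@b0
  join b3 pred b4: b4→b3 stop@b0
  join b6 pred b1: b1 stop@b0
  join b6 pred b4: b4→b3 stop@b0
  join b7 pred b5: b5→b4→b3 stop@b0
  join b7 pred b6: b6 stop@b0
  join b8 pred b6: b6 stop@b0
  join b8 pred b7: b7 stop@b0
  DF(b0)=∅
  DF(b1)={b6}
  DF(b2)=∅
  DF(b3)={b3,b6,b7}
  DF(b4)={b3,b6,b7}
  DF(b5)={b7}
  DF(b6)={b7,b8}
  DF(b7)={b8}
  DF(b8)=∅

φ for r: defs {b2,b4,b5,b8}
  DF⁺ = {b3,b6,b7,b8}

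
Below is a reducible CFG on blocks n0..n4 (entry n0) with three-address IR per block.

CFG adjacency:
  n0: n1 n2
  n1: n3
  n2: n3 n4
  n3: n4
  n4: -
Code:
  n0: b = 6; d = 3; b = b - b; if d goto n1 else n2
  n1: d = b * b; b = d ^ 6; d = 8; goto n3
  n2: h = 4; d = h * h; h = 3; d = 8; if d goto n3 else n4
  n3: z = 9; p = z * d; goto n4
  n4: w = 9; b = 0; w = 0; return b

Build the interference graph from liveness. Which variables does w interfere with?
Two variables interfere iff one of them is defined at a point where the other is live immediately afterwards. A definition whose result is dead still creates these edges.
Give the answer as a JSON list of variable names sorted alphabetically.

def/use:
  n0 def {b,d} use ∅
  n1 def {b,d} use {b}
  n2 def {d,h} use ∅
  n3 def {p,z} use {d}
  n4 def {b,w} use ∅

Liveness:
  live n0: ∅→{b}
  live n1: {b}→{d}
  live n2: ∅→{d}
  live n3: {d}→∅
  live n4: ∅→∅

Conflict graph:
  b↔{d,w}
  d↔{b,z}
  h↔∅
  p↔∅
  w↔{b}
  z↔{d}

N(w) = ["b"]

Answer: ["b"]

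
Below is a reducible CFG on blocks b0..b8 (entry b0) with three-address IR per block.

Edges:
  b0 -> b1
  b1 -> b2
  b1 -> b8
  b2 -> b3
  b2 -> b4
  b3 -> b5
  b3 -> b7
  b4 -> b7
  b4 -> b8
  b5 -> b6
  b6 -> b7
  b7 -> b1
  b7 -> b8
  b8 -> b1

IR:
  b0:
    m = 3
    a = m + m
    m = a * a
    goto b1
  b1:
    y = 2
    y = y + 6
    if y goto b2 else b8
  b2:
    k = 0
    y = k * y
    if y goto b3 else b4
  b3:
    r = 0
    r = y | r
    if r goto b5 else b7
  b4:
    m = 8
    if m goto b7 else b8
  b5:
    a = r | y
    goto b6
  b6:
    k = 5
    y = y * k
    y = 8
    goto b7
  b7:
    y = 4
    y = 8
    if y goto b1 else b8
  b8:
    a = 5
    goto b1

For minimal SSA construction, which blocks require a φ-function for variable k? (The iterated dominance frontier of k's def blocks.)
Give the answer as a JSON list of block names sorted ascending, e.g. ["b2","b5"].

idom tree: b1←b0 b2←b1 b3←b2 b4←b2 b5←b3 b6←b5 b7←b2 b8←b1
Join-block Dom:
  b1: preds {b0,b7,b8}: {b0} ∩ {b0,b1,b2,b7} ∩ {b0,b1,b8} = {b0}; idom=b0
  b7: preds {b3,b4,b6}: {b0,b1,b2,b3} ∩ {b0,b1,b2,b4} ∩ {b0,b1,b2,b3,b5,b6} = {b0,b1,b2}; idom=b2
  b8: preds {b1,b4,b7}: {b0,b1} ∩ {b0,b1,b2,b4} ∩ {b0,b1,b2,b7} = {b0,b1}; idom=b1

DF derivation:
  b1←b0: walk · to b0
  b1←b7: walk b7→b2→b1 to b0
  b1←b8: walk b8→b1 to b0
  b7←b3: walk b3 to b2
  b7←b4: walk b4 to b2
  b7←b6: walk b6→b5→b3 to b2
  b8←b1: walk · to b1
  b8←b4: walk b4→b2 to b1
  b8←b7: walk b7→b2 to b1
  b0 → ∅
  b1 → {b1}
  b2 → {b1,b8}
  b3 → {b7}
  b4 → {b7,b8}
  b5 → {b7}
  b6 → {b7}
  b7 → {b1,b8}
  b8 → {b1}

φ for k: defs {b2,b6}
  DF⁺ = {b1,b7,b8}

Answer: ["b1", "b7", "b8"]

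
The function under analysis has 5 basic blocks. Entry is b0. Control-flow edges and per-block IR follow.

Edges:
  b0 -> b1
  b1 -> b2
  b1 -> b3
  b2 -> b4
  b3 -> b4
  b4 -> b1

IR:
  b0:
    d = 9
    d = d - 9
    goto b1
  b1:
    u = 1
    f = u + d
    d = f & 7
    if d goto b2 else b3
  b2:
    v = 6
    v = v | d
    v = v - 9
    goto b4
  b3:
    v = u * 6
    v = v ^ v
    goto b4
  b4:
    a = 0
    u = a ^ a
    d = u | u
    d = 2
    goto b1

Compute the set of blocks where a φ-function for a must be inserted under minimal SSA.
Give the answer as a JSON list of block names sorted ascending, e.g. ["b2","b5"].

Answer: ["b1"]

Working:
idom tree: b1←b0 b2←b1 b3←b1 b4←b1
Join-block Dom:
  b1: preds {b0,b4}: {b0} ∩ {b0,b1,b4} = {b0}; idom=b0
  b4: preds {b2,b3}: {b0,b1,b2} ∩ {b0,b1,b3} = {b0,b1}; idom=b1

DF walk-up:
  b1←b0: walk · to b0
  b1←b4: walk b4→b1 to b0
  b4←b2: walk b2 to b1
  b4←b3: walk b3 to b1
  b0: DF=∅
  b1: DF={b1}
  b2: DF={b4}
  b3: DF={b4}
  b4: DF={b1}

φ for a: defs {b4}
  DF⁺ = {b1}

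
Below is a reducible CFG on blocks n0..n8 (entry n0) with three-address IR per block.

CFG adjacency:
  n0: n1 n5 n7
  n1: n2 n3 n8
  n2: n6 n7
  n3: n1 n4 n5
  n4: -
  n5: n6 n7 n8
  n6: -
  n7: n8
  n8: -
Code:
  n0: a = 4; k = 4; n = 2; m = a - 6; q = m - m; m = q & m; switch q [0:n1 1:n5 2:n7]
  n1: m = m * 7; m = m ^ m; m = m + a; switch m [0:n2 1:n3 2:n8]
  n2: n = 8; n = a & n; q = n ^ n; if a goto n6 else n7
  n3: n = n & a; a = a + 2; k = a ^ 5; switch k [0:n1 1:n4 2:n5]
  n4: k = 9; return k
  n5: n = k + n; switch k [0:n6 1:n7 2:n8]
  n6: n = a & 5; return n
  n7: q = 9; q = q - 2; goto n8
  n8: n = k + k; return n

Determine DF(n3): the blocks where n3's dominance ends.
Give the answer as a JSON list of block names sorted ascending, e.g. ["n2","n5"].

idom tree: n1←n0 n2←n1 n3←n1 n4←n3 n5←n0 n6←n0 n7←n0 n8←n0
Dom at joins:
  n1: preds {n0,n3}: {n0} ∩ {n0,n1,n3} = {n0}; idom=n0
  n5: preds {n0,n3}: {n0} ∩ {n0,n1,n3} = {n0}; idom=n0
  n6: preds {n2,n5}: {n0,n1,n2} ∩ {n0,n5} = {n0}; idom=n0
  n7: preds {n0,n2,n5}: {n0} ∩ {n0,n1,n2} ∩ {n0,n5} = {n0}; idom=n0
  n8: preds {n1,n5,n7}: {n0,n1} ∩ {n0,n5} ∩ {n0,n7} = {n0}; idom=n0

DF derivation:
  join n1 pred n0: · stop@n0
  join n1 pred n3: n3→n1 stop@n0
  join n5 pred n0: · stop@n0
  join n5 pred n3: n3→n1 stop@n0
  join n6 pred n2: n2→n1 stop@n0
  join n6 pred n5: n5 stop@n0
  join n7 pred n0: · stop@n0
  join n7 pred n2: n2→n1 stop@n0
  join n7 pred n5: n5 stop@n0
  join n8 pred n1: n1 stop@n0
  join n8 pred n5: n5 stop@n0
  join n8 pred n7: n7 stop@n0
  n0: DF=∅
  n1: DF={n1,n5,n6,n7,n8}
  n2: DF={n6,n7}
  n3: DF={n1,n5}
  n4: DF=∅
  n5: DF={n6,n7,n8}
  n6: DF=∅
  n7: DF={n8}
  n8: DF=∅

DF(n3) = ["n1", "n5"]

Answer: ["n1", "n5"]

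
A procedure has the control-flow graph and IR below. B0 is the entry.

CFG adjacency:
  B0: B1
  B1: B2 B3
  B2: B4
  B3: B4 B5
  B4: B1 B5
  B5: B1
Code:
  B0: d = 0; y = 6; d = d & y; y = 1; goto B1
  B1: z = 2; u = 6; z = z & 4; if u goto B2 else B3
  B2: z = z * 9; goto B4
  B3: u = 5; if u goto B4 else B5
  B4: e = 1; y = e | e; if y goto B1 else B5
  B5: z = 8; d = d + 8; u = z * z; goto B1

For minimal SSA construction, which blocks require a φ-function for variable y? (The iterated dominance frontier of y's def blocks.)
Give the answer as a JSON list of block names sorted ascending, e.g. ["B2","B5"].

Answer: ["B1", "B5"]

Derivation:
idom tree: B1←B0 B2←B1 B3←B1 B4←B1 B5←B1
Join-block Dom:
  B1: preds {B0,B4,B5}: {B0} ∩ {B0,B1,B4} ∩ {B0,B1,B5} = {B0}; idom=B0
  B4: preds {B2,B3}: {B0,B1,B2} ∩ {B0,B1,B3} = {B0,B1}; idom=B1
  B5: preds {B3,B4}: {B0,B1,B3} ∩ {B0,B1,B4} = {B0,B1}; idom=B1

DF derivation:
  B1←B0: walk · to B0
  B1←B4: walk B4→B1 to B0
  B1←B5: walk B5→B1 to B0
  B4←B2: walk B2 to B1
  B4←B3: walk B3 to B1
  B5←B3: walk B3 to B1
  B5←B4: walk B4 to B1
  B0: DF=∅
  B1: DF={B1}
  B2: DF={B4}
  B3: DF={B4,B5}
  B4: DF={B1,B5}
  B5: DF={B1}

φ for y: defs {B0,B4}
  DF⁺ = {B1,B5}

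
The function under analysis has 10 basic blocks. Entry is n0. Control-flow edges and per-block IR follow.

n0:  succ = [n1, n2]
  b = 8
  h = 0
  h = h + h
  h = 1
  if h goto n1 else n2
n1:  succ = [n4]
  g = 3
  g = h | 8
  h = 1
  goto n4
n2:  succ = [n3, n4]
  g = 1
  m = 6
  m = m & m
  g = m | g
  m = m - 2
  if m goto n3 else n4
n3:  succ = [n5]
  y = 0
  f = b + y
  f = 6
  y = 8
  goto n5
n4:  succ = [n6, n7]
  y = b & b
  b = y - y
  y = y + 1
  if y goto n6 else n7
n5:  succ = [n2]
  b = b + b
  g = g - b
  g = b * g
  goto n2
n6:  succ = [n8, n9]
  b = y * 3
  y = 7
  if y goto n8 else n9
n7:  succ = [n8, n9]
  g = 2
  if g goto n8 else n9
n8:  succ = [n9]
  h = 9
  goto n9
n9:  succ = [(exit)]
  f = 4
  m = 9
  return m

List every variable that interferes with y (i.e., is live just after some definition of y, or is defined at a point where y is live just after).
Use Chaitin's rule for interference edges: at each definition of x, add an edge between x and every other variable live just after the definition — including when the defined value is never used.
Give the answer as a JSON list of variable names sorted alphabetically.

Answer: ["b", "g"]

Working:
def/use:
  n0: def={b,h} ue=∅
  n1: def={g,h} ue={h}
  n2: def={g,m} ue=∅
  n3: def={f,y} ue={b}
  n4: def={b,y} ue={b}
  n5: def={b,g} ue={b,g}
  n6: def={b,y} ue={y}
  n7: def={g} ue=∅
  n8: def={h} ue=∅
  n9: def={f,m} ue=∅

Liveness:
  n0 li=∅ lo={b,h}
  n1 li={b,h} lo={b}
  n2 li={b} lo={b,g}
  n3 li={b,g} lo={b,g}
  n4 li={b} lo={y}
  n5 li={b,g} lo={b}
  n6 li={y} lo=∅
  n7 li=∅ lo=∅
  n8 li=∅ lo=∅
  n9 li=∅ lo=∅

Conflict graph:
  b: {f,g,h,m,y}
  f: {b,g}
  g: {b,f,h,m,y}
  h: {b,g}
  m: {b,g}
  y: {b,g}

N(y) = ["b", "g"]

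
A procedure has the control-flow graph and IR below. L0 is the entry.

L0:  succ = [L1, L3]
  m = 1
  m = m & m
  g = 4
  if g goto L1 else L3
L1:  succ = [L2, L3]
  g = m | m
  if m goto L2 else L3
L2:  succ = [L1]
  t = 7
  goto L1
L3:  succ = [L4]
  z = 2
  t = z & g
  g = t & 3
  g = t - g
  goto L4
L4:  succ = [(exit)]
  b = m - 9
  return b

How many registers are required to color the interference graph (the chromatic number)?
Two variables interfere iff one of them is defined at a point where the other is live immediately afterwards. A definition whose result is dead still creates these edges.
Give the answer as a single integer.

Answer: 3

Analysis:
Block summaries:
  L0 def {g,m} use ∅
  L1 def {g} use {m}
  L2 def {t} use ∅
  L3 def {g,t,z} use {g}
  L4 def {b} use {m}

Liveness:
  L0: in=∅ out={g,m}
  L1: in={m} out={g,m}
  L2: in={m} out={m}
  L3: in={g,m} out={m}
  L4: in={m} out=∅

Interfere edges:
  b: ∅
  g: {m,t,z}
  m: {g,t,z}
  t: {g,m}
  z: {g,m}

Colouring:
  lower bound: {g,m,t} mutually conflict ⇒ χ ≥ 3
  assign b→r0 g→r0 m→r1 t→r2 z→r2 — no edge inside a register ⇒ χ ≤ 3
  χ = 3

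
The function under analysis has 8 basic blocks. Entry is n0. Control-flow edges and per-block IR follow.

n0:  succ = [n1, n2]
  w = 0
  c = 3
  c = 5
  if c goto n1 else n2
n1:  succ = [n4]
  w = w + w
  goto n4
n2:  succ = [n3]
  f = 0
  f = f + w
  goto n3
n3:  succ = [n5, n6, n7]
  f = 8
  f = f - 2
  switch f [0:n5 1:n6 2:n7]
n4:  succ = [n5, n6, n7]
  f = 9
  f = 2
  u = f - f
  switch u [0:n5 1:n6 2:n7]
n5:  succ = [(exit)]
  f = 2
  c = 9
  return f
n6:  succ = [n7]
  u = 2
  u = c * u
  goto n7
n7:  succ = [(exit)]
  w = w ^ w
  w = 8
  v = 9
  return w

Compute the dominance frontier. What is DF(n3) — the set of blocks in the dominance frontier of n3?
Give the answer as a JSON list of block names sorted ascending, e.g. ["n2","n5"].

Answer: ["n5", "n6", "n7"]

Working:
idom tree: n1←n0 n2←n0 n3←n2 n4←n1 n5←n0 n6←n0 n7←n0
Dom∩ at merges:
  n5: preds {n3,n4}: {n0,n2,n3} ∩ {n0,n1,n4} = {n0}; idom=n0
  n6: preds {n3,n4}: {n0,n2,n3} ∩ {n0,n1,n4} = {n0}; idom=n0
  n7: preds {n3,n4,n6}: {n0,n2,n3} ∩ {n0,n1,n4} ∩ {n0,n6} = {n0}; idom=n0

DF derivation:
  join n5 pred n3: n3→n2 stop@n0
  join n5 pred n4: n4→n1 stop@n0
  join n6 pred n3: n3→n2 stop@n0
  join n6 pred n4: n4→n1 stop@n0
  join n7 pred n3: n3→n2 stop@n0
  join n7 pred n4: n4→n1 stop@n0
  join n7 pred n6: n6 stop@n0
  DF(n0)=∅
  DF(n1)={n5,n6,n7}
  DF(n2)={n5,n6,n7}
  DF(n3)={n5,n6,n7}
  DF(n4)={n5,n6,n7}
  DF(n5)=∅
  DF(n6)={n7}
  DF(n7)=∅

DF(n3) = ["n5", "n6", "n7"]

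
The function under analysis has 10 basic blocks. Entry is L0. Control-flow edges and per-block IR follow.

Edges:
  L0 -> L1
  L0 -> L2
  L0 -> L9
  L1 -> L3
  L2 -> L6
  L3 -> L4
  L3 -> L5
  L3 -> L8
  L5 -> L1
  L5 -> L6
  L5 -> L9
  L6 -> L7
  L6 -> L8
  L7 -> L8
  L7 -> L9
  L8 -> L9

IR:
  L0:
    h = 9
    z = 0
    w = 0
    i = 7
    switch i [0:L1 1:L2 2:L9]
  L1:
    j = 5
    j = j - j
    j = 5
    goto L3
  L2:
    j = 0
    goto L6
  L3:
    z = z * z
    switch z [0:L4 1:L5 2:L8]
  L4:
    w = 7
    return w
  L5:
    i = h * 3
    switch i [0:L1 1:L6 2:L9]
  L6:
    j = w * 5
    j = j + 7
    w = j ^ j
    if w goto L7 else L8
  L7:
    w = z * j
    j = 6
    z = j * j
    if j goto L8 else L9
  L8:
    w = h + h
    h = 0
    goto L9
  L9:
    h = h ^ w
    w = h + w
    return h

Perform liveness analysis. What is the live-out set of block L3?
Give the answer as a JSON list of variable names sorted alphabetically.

Answer: ["h", "w", "z"]

Derivation:
Per-block:
  L0: {h,i,w,z} / ∅
  L1: {j} / ∅
  L2: {j} / ∅
  L3: {z} / {z}
  L4: {w} / ∅
  L5: {i} / {h}
  L6: {j,w} / {w}
  L7: {j,w,z} / {j,z}
  L8: {h,w} / {h}
  L9: {h,w} / {h,w}

Live sets:
  L0: in=∅ out={h,w,z}
  L1: in={h,w,z} out={h,w,z}
  L2: in={h,w,z} out={h,w,z}
  L3: in={h,w,z} out={h,w,z}
  L4: in=∅ out=∅
  L5: in={h,w,z} out={h,w,z}
  L6: in={h,w,z} out={h,j,z}
  L7: in={h,j,z} out={h,w}
  L8: in={h} out={h,w}
  L9: in={h,w} out=∅

live-out(L3) = ["h", "w", "z"]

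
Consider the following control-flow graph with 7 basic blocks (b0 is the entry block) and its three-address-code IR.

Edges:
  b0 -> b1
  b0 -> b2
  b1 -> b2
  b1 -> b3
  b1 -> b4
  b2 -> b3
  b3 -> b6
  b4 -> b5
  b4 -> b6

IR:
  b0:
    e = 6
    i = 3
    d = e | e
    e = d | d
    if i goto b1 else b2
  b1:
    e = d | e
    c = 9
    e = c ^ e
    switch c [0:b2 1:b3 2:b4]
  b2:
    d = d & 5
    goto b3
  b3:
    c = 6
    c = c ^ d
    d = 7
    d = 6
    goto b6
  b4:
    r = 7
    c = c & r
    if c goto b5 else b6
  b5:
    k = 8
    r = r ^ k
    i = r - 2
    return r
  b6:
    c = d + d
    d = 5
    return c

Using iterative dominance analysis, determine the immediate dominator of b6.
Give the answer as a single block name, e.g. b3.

idom tree: b1←b0 b2←b0 b3←b0 b4←b1 b5←b4 b6←b0
Join-block Dom:
  b2: preds {b0,b1}: {b0} ∩ {b0,b1} = {b0}; idom=b0
  b3: preds {b1,b2}: {b0,b1} ∩ {b0,b2} = {b0}; idom=b0
  b6: preds {b3,b4}: {b0,b3} ∩ {b0,b1,b4} = {b0}; idom=b0

idom(b6) = b0

Answer: b0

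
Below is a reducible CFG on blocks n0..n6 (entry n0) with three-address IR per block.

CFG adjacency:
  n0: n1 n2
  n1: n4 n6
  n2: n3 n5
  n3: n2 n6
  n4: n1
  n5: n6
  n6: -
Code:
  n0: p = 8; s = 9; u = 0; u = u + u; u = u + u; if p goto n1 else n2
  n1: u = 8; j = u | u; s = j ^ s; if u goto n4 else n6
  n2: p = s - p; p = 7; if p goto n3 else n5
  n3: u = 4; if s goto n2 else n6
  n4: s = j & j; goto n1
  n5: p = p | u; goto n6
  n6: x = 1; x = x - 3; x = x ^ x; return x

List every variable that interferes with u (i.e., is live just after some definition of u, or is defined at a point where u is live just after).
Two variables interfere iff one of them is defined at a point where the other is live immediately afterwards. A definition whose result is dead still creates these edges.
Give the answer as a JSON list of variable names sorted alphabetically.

Block summaries:
  n0 def {p,s,u} use ∅
  n1 def {j,s,u} use {s}
  n2 def {p} use {p,s}
  n3 def {u} use {s}
  n4 def {s} use {j}
  n5 def {p} use {p,u}
  n6 def {x} use ∅

Live sets:
  n0: in=∅ out={p,s,u}
  n1: in={s} out={j}
  n2: in={p,s,u} out={p,s,u}
  n3: in={p,s} out={p,s,u}
  n4: in={j} out={s}
  n5: in={p,u} out=∅
  n6: in=∅ out=∅

Interference:
  j — {s,u}
  p — {s,u}
  s — {j,p,u}
  u — {j,p,s}
  x — ∅

N(u) = ["j", "p", "s"]

Answer: ["j", "p", "s"]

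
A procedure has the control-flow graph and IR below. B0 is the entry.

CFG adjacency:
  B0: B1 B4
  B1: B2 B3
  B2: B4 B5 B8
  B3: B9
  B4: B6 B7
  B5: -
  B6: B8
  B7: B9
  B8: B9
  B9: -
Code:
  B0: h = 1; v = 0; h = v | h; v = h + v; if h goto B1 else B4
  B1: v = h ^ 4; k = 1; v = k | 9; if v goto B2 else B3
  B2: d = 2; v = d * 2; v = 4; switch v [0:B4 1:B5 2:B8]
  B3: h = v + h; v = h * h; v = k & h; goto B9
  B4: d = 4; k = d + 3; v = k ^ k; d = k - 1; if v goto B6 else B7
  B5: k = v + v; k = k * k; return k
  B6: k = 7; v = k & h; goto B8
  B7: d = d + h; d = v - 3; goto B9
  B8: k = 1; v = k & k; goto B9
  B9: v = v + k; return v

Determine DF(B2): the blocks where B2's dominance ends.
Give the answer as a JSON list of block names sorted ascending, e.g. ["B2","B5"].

Answer: ["B4", "B8"]

Working:
idom tree: B1←B0 B2←B1 B3←B1 B4←B0 B5←B2 B6←B4 B7←B4 B8←B0 B9←B0
Dom∩ at merges:
  B4: preds {B0,B2}: {B0} ∩ {B0,B1,B2} = {B0}; idom=B0
  B8: preds {B2,B6}: {B0,B1,B2} ∩ {B0,B4,B6} = {B0}; idom=B0
  B9: preds {B3,B7,B8}: {B0,B1,B3} ∩ {B0,B4,B7} ∩ {B0,B8} = {B0}; idom=B0

DF walk-up:
  join B4 pred B0: · stop@B0
  join B4 pred B2: B2→B1 stop@B0
  join B8 pred B2: B2→B1 stop@B0
  join B8 pred B6: B6→B4 stop@B0
  join B9 pred B3: B3→B1 stop@B0
  join B9 pred B7: B7→B4 stop@B0
  join B9 pred B8: B8 stop@B0
  B0: DF=∅
  B1: DF={B4,B8,B9}
  B2: DF={B4,B8}
  B3: DF={B9}
  B4: DF={B8,B9}
  B5: DF=∅
  B6: DF={B8}
  B7: DF={B9}
  B8: DF={B9}
  B9: DF=∅

DF(B2) = ["B4", "B8"]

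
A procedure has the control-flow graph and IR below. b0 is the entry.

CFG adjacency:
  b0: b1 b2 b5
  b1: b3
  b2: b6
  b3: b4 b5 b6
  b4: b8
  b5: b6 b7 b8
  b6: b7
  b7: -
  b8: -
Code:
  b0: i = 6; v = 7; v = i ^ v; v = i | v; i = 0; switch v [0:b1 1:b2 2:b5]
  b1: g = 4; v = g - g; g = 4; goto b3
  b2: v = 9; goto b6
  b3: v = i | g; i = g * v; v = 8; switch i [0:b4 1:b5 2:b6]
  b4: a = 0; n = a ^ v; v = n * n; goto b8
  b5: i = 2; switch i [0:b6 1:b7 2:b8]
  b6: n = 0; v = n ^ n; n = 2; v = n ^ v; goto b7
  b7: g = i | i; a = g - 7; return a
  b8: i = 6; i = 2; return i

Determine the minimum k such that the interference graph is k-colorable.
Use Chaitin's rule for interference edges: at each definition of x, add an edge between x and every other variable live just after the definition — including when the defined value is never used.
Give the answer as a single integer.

Answer: 3

Working:
Block summaries:
  b0: {i,v} / ∅
  b1: {g,v} / ∅
  b2: {v} / ∅
  b3: {i,v} / {g,i}
  b4: {a,n,v} / {v}
  b5: {i} / ∅
  b6: {n,v} / ∅
  b7: {a,g} / {i}
  b8: {i} / ∅

Backward fixpoint:
  live b0: ∅→{i}
  live b1: {i}→{g,i}
  live b2: {i}→{i}
  live b3: {g,i}→{i,v}
  live b4: {v}→∅
  live b5: ∅→{i}
  live b6: {i}→{i}
  live b7: {i}→∅
  live b8: ∅→∅

Interference:
  a — {v}
  g — {i,v}
  i — {g,n,v}
  n — {i,v}
  v — {a,g,i,n}

Colouring:
  {g,i,v} pairwise interfere (3-clique) ⇒ χ ≥ 3
  assign a→R1 g→R2 i→R1 n→R2 v→R0 — no edge inside a register ⇒ χ ≤ 3
  χ = 3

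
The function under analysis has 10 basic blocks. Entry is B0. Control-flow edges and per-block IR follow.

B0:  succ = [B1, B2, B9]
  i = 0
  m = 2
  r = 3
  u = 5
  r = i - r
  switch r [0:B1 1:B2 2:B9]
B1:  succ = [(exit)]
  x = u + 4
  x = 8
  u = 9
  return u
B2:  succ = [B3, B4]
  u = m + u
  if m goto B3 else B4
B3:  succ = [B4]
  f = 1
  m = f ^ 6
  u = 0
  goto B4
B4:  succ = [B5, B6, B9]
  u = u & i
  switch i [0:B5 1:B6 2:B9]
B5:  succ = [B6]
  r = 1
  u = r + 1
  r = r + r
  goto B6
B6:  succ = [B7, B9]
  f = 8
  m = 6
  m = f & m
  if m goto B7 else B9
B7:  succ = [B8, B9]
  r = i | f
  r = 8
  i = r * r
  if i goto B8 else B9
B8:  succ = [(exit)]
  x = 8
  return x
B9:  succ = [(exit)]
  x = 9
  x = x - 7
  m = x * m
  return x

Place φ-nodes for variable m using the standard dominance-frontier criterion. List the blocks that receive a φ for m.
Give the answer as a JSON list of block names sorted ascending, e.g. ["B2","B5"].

idom tree: B1←B0 B2←B0 B3←B2 B4←B2 B5←B4 B6←B4 B7←B6 B8←B7 B9←B0
Dom∩ at merges:
  B4: preds {B2,B3}: {B0,B2} ∩ {B0,B2,B3} = {B0,B2}; idom=B2
  B6: preds {B4,B5}: {B0,B2,B4} ∩ {B0,B2,B4,B5} = {B0,B2,B4}; idom=B4
  B9: preds {B0,B4,B6,B7}: {B0} ∩ {B0,B2,B4} ∩ {B0,B2,B4,B6} ∩ {B0,B2,B4,B6,B7} = {B0}; idom=B0

DF derivation:
  B4←B2: walk · to B2
  B4←B3: walk B3 to B2
  B6←B4: walk · to B4
  B6←B5: walk B5 to B4
  B9←B0: walk · to B0
  B9←B4: walk B4→B2 to B0
  B9←B6: walk B6→B4→B2 to B0
  B9←B7: walk B7→B6→B4→B2 to B0
  DF(B0)=∅
  DF(B1)=∅
  DF(B2)={B9}
  DF(B3)={B4}
  DF(B4)={B9}
  DF(B5)={B6}
  DF(B6)={B9}
  DF(B7)={B9}
  DF(B8)=∅
  DF(B9)=∅

φ for m: defs {B0,B3,B6,B9}
  DF⁺ = {B4,B9}

Answer: ["B4", "B9"]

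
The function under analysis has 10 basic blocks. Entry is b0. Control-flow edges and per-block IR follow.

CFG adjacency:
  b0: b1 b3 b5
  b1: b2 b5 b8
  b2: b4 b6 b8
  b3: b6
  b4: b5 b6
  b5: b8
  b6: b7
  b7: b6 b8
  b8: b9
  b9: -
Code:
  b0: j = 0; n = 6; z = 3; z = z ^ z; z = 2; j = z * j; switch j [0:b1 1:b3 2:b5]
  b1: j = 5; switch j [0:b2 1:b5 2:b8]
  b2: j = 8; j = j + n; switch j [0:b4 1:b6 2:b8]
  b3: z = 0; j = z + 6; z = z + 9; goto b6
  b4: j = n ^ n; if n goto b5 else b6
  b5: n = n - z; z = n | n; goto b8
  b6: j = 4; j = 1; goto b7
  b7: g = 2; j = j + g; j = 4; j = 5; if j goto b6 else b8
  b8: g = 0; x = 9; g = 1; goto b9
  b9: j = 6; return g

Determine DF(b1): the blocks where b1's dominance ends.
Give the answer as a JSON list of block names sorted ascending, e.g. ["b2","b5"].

Answer: ["b5", "b6", "b8"]

Working:
idom tree: b1←b0 b2←b1 b3←b0 b4←b2 b5←b0 b6←b0 b7←b6 b8←b0 b9←b8
Dom∩ at merges:
  b5: preds {b0,b1,b4}: {b0} ∩ {b0,b1} ∩ {b0,b1,b2,b4} = {b0}; idom=b0
  b6: preds {b2,b3,b4,b7}: {b0,b1,b2} ∩ {b0,b3} ∩ {b0,b1,b2,b4} ∩ {b0,b6,b7} = {b0}; idom=b0
  b8: preds {b1,b2,b5,b7}: {b0,b1} ∩ {b0,b1,b2} ∩ {b0,b5} ∩ {b0,b6,b7} = {b0}; idom=b0

Frontier:
  join b5 pred b0: · stop@b0
  join b5 pred b1: b1 stop@b0
  join b5 pred b4: b4→b2→b1 stop@b0
  join b6 pred b2: b2→b1 stop@b0
  join b6 pred b3: b3 stop@b0
  join b6 pred b4: b4→b2→b1 stop@b0
  join b6 pred b7: b7→b6 stop@b0
  join b8 pred b1: b1 stop@b0
  join b8 pred b2: b2→b1 stop@b0
  join b8 pred b5: b5 stop@b0
  join b8 pred b7: b7→b6 stop@b0
  b0 → ∅
  b1 → {b5,b6,b8}
  b2 → {b5,b6,b8}
  b3 → {b6}
  b4 → {b5,b6}
  b5 → {b8}
  b6 → {b6,b8}
  b7 → {b6,b8}
  b8 → ∅
  b9 → ∅

DF(b1) = ["b5", "b6", "b8"]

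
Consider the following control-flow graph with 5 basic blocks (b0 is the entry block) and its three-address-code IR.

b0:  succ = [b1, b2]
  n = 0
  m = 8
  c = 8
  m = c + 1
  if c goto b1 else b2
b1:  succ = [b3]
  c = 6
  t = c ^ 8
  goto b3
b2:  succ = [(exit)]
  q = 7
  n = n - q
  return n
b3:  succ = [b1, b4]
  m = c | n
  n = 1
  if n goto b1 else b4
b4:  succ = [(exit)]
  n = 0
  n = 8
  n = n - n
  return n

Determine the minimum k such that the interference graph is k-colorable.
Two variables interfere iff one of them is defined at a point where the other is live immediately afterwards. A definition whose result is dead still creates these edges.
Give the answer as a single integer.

Answer: 3

Working:
def/use:
  b0 def {c,m,n} use ∅
  b1 def {c,t} use ∅
  b2 def {n,q} use {n}
  b3 def {m,n} use {c,n}
  b4 def {n} use ∅

Liveness:
  b0: in=∅ out={n}
  b1: in={n} out={c,n}
  b2: in={n} out=∅
  b3: in={c,n} out={n}
  b4: in=∅ out=∅

Conflict graph:
  c — {m,n,t}
  m — {c,n}
  n — {c,m,q,t}
  q — {n}
  t — {c,n}

Registers:
  lower bound: {c,m,n} mutually conflict ⇒ χ ≥ 3
  3-colouring: r0={n}  r1={c,q}  r2={m,t}
  χ = 3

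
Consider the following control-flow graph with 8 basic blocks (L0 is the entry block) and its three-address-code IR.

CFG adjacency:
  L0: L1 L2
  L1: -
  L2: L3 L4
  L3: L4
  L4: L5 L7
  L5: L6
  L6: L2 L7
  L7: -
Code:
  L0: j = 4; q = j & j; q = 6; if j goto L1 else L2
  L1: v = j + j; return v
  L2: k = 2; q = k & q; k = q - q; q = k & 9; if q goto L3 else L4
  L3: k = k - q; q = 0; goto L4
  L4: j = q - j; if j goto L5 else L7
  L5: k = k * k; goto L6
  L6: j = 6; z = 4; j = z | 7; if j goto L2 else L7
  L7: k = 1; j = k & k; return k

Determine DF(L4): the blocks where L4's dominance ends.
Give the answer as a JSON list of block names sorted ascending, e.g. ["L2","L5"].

idom tree: L1←L0 L2←L0 L3←L2 L4←L2 L5←L4 L6←L5 L7←L4
Join-block Dom:
  L2: preds {L0,L6}: {L0} ∩ {L0,L2,L4,L5,L6} = {L0}; idom=L0
  L4: preds {L2,L3}: {L0,L2} ∩ {L0,L2,L3} = {L0,L2}; idom=L2
  L7: preds {L4,L6}: {L0,L2,L4} ∩ {L0,L2,L4,L5,L6} = {L0,L2,L4}; idom=L4

DF derivation:
  L2←L0: walk · to L0
  L2←L6: walk L6→L5→L4→L2 to L0
  L4←L2: walk · to L2
  L4←L3: walk L3 to L2
  L7←L4: walk · to L4
  L7←L6: walk L6→L5 to L4
  L0 → ∅
  L1 → ∅
  L2 → {L2}
  L3 → {L4}
  L4 → {L2}
  L5 → {L2,L7}
  L6 → {L2,L7}
  L7 → ∅

DF(L4) = ["L2"]

Answer: ["L2"]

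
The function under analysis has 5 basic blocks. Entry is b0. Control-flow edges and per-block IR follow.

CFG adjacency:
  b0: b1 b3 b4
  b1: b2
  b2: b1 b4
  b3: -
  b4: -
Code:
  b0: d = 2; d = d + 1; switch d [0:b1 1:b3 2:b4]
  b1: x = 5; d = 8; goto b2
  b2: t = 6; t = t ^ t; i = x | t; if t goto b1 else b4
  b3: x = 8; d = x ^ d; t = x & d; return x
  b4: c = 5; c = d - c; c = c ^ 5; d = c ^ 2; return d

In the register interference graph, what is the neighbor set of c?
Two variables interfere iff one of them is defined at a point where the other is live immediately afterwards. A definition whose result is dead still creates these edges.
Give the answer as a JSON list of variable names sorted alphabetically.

Answer: ["d"]

Analysis:
Per-block:
  b0: def={d} ue=∅
  b1: def={d,x} ue=∅
  b2: def={i,t} ue={x}
  b3: def={d,t,x} ue={d}
  b4: def={c,d} ue={d}

Liveness:
  b0: in=∅ out={d}
  b1: in=∅ out={d,x}
  b2: in={d,x} out={d}
  b3: in={d} out=∅
  b4: in={d} out=∅

Interfere edges:
  c↔{d}
  d↔{c,i,t,x}
  i↔{d,t}
  t↔{d,i,x}
  x↔{d,t}

N(c) = ["d"]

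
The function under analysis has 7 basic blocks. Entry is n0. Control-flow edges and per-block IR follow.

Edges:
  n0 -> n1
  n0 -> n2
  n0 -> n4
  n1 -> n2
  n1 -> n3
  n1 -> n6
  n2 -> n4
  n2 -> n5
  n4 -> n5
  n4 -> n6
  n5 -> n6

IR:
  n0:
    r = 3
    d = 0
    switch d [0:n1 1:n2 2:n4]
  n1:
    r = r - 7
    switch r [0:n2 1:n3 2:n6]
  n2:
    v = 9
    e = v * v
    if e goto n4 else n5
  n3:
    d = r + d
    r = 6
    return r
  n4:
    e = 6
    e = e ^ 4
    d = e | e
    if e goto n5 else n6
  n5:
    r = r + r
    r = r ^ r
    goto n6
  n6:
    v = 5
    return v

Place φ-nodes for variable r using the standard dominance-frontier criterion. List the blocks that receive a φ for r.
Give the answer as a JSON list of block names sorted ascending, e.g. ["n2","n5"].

Answer: ["n2", "n4", "n5", "n6"]

Analysis:
idom tree: n1←n0 n2←n0 n3←n1 n4←n0 n5←n0 n6←n0
Dom∩ at merges:
  n2: preds {n0,n1}: {n0} ∩ {n0,n1} = {n0}; idom=n0
  n4: preds {n0,n2}: {n0} ∩ {n0,n2} = {n0}; idom=n0
  n5: preds {n2,n4}: {n0,n2} ∩ {n0,n4} = {n0}; idom=n0
  n6: preds {n1,n4,n5}: {n0,n1} ∩ {n0,n4} ∩ {n0,n5} = {n0}; idom=n0

Frontier:
  join n2 pred n0: · stop@n0
  join n2 pred n1: n1 stop@n0
  join n4 pred n0: · stop@n0
  join n4 pred n2: n2 stop@n0
  join n5 pred n2: n2 stop@n0
  join n5 pred n4: n4 stop@n0
  join n6 pred n1: n1 stop@n0
  join n6 pred n4: n4 stop@n0
  join n6 pred n5: n5 stop@n0
  n0: DF=∅
  n1: DF={n2,n6}
  n2: DF={n4,n5}
  n3: DF=∅
  n4: DF={n5,n6}
  n5: DF={n6}
  n6: DF=∅

φ for r: defs {n0,n1,n3,n5}
  DF⁺ = {n2,n4,n5,n6}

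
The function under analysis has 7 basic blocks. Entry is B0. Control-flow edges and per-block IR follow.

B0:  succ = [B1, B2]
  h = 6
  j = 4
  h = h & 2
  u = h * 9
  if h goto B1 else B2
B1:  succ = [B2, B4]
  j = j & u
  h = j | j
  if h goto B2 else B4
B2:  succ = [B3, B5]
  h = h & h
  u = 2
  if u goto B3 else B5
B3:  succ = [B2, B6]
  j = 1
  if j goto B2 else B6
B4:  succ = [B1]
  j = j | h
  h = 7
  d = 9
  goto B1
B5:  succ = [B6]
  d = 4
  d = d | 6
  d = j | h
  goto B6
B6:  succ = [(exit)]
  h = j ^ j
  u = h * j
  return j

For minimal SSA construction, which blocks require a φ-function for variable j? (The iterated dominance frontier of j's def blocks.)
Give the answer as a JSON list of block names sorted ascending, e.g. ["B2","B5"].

Answer: ["B1", "B2", "B6"]

Derivation:
idom tree: B1←B0 B2←B0 B3←B2 B4←B1 B5←B2 B6←B2
Join-block Dom:
  B1: preds {B0,B4}: {B0} ∩ {B0,B1,B4} = {B0}; idom=B0
  B2: preds {B0,B1,B3}: {B0} ∩ {B0,B1} ∩ {B0,B2,B3} = {B0}; idom=B0
  B6: preds {B3,B5}: {B0,B2,B3} ∩ {B0,B2,B5} = {B0,B2}; idom=B2

DF derivation:
  B1←B0: walk · to B0
  B1←B4: walk B4→B1 to B0
  B2←B0: walk · to B0
  B2←B1: walk B1 to B0
  B2←B3: walk B3→B2 to B0
  B6←B3: walk B3 to B2
  B6←B5: walk B5 to B2
  DF(B0)=∅
  DF(B1)={B1,B2}
  DF(B2)={B2}
  DF(B3)={B2,B6}
  DF(B4)={B1}
  DF(B5)={B6}
  DF(B6)=∅

φ for j: defs {B0,B1,B3,B4}
  DF⁺ = {B1,B2,B6}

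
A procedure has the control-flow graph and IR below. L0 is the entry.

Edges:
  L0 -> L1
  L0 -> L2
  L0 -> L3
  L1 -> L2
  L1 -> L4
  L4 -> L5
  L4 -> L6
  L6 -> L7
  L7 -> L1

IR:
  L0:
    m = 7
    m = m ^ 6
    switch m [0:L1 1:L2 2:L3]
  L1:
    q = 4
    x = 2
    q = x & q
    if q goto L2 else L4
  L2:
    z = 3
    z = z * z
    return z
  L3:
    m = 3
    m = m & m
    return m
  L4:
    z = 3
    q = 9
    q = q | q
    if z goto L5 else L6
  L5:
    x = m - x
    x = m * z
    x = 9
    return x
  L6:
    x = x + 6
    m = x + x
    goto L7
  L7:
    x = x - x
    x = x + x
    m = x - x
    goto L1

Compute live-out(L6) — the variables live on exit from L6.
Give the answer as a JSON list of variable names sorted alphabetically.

def/use:
  L0 def {m} use ∅
  L1 def {q,x} use ∅
  L2 def {z} use ∅
  L3 def {m} use ∅
  L4 def {q,z} use ∅
  L5 def {x} use {m,x,z}
  L6 def {m,x} use {x}
  L7 def {m,x} use {x}

Backward fixpoint:
  L0 li=∅ lo={m}
  L1 li={m} lo={m,x}
  L2 li=∅ lo=∅
  L3 li=∅ lo=∅
  L4 li={m,x} lo={m,x,z}
  L5 li={m,x,z} lo=∅
  L6 li={x} lo={x}
  L7 li={x} lo={m}

live-out(L6) = ["x"]

Answer: ["x"]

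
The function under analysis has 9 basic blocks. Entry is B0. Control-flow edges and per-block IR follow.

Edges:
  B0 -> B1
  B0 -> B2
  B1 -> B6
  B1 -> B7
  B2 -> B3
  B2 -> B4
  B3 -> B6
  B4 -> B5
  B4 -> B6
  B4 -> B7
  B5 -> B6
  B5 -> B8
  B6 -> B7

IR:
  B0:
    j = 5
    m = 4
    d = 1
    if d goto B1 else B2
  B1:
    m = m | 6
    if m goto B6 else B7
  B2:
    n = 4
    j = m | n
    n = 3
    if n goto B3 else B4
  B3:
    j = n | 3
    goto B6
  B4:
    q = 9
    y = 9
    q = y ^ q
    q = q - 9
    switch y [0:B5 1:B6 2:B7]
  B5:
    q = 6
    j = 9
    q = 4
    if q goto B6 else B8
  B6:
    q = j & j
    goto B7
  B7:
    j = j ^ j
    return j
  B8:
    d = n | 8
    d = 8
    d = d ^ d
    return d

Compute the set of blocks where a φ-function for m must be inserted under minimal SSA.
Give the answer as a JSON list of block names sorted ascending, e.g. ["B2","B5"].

idom tree: B1←B0 B2←B0 B3←B2 B4←B2 B5←B4 B6←B0 B7←B0 B8←B5
Dom∩ at merges:
  B6: preds {B1,B3,B4,B5}: {B0,B1} ∩ {B0,B2,B3} ∩ {B0,B2,B4} ∩ {B0,B2,B4,B5} = {B0}; idom=B0
  B7: preds {B1,B4,B6}: {B0,B1} ∩ {B0,B2,B4} ∩ {B0,B6} = {B0}; idom=B0

Frontier:
  B6←B1: walk B1 to B0
  B6←B3: walk B3→B2 to B0
  B6←B4: walk B4→B2 to B0
  B6←B5: walk B5→B4→B2 to B0
  B7←B1: walk B1 to B0
  B7←B4: walk B4→B2 to B0
  B7←B6: walk B6 to B0
  B0 → ∅
  B1 → {B6,B7}
  B2 → {B6,B7}
  B3 → {B6}
  B4 → {B6,B7}
  B5 → {B6}
  B6 → {B7}
  B7 → ∅
  B8 → ∅

φ for m: defs {B0,B1}
  DF⁺ = {B6,B7}

Answer: ["B6", "B7"]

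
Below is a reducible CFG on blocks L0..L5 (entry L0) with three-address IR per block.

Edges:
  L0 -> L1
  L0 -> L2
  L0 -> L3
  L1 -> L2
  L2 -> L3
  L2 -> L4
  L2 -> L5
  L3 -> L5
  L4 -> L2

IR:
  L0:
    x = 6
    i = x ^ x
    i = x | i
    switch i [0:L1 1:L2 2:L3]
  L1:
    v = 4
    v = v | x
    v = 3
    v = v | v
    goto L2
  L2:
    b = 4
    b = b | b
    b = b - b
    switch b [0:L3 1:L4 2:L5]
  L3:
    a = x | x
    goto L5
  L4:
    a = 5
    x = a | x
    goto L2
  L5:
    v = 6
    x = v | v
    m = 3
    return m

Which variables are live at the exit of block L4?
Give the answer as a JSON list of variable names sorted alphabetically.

Per-block:
  L0 def {i,x} use ∅
  L1 def {v} use {x}
  L2 def {b} use ∅
  L3 def {a} use {x}
  L4 def {a,x} use {x}
  L5 def {m,v,x} use ∅

Liveness:
  L0 li=∅ lo={x}
  L1 li={x} lo={x}
  L2 li={x} lo={x}
  L3 li={x} lo=∅
  L4 li={x} lo={x}
  L5 li=∅ lo=∅

live-out(L4) = ["x"]

Answer: ["x"]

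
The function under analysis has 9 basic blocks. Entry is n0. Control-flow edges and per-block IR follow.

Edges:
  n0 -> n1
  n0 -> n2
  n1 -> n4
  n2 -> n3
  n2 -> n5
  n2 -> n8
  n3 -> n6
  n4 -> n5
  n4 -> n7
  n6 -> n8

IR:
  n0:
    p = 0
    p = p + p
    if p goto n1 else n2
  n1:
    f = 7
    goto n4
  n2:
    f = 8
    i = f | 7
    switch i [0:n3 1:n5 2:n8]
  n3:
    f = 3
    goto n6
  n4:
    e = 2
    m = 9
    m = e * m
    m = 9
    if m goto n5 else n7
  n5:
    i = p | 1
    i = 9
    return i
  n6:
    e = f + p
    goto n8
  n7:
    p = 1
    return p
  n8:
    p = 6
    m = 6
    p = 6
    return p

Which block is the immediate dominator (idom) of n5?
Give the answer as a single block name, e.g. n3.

Answer: n0

Working:
idom tree: n1←n0 n2←n0 n3←n2 n4←n1 n5←n0 n6←n3 n7←n4 n8←n2
Dom∩ at merges:
  n5: preds {n2,n4}: {n0,n2} ∩ {n0,n1,n4} = {n0}; idom=n0
  n8: preds {n2,n6}: {n0,n2} ∩ {n0,n2,n3,n6} = {n0,n2}; idom=n2

idom(n5) = n0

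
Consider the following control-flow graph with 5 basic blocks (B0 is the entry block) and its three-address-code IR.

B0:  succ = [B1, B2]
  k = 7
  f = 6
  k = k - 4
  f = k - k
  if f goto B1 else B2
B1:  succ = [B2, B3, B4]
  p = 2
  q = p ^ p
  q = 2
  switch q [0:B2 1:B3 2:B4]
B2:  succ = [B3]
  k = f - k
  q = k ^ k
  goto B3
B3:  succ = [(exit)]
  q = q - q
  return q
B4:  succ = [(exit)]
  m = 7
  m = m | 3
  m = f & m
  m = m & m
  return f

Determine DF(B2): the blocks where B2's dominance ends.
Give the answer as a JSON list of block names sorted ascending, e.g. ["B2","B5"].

Answer: ["B3"]

Analysis:
idom tree: B1←B0 B2←B0 B3←B0 B4←B1
Dom at joins:
  B2: preds {B0,B1}: {B0} ∩ {B0,B1} = {B0}; idom=B0
  B3: preds {B1,B2}: {B0,B1} ∩ {B0,B2} = {B0}; idom=B0

DF derivation:
  join B2 pred B0: · stop@B0
  join B2 pred B1: B1 stop@B0
  join B3 pred B1: B1 stop@B0
  join B3 pred B2: B2 stop@B0
  DF(B0)=∅
  DF(B1)={B2,B3}
  DF(B2)={B3}
  DF(B3)=∅
  DF(B4)=∅

DF(B2) = ["B3"]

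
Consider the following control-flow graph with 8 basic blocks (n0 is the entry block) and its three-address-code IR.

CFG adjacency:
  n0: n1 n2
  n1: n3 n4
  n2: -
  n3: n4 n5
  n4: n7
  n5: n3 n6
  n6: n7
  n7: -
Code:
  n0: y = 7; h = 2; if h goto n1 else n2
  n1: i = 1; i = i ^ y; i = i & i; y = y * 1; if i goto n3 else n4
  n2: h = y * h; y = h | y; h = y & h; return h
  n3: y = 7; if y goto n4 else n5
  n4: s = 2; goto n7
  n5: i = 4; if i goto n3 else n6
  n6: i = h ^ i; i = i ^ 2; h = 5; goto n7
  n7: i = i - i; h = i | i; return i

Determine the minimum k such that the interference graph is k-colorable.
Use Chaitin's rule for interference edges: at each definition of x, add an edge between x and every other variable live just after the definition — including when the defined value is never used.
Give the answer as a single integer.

Per-block:
  n0: {h,y} / ∅
  n1: {i,y} / {y}
  n2: {h,y} / {h,y}
  n3: {y} / ∅
  n4: {s} / ∅
  n5: {i} / ∅
  n6: {h,i} / {h,i}
  n7: {h,i} / {i}

Liveness:
  n0: in=∅ out={h,y}
  n1: in={h,y} out={h,i}
  n2: in={h,y} out=∅
  n3: in={h,i} out={h,i}
  n4: in={i} out={i}
  n5: in={h} out={h,i}
  n6: in={h,i} out={i}
  n7: in={i} out=∅

Conflict graph:
  h↔{i,y}
  i↔{h,s,y}
  s↔{i}
  y↔{h,i}

Chromatic number:
  lower bound: {h,i,y} mutually conflict ⇒ χ ≥ 3
  3-colouring: R0={i}  R1={h,s}  R2={y}
  χ = 3

Answer: 3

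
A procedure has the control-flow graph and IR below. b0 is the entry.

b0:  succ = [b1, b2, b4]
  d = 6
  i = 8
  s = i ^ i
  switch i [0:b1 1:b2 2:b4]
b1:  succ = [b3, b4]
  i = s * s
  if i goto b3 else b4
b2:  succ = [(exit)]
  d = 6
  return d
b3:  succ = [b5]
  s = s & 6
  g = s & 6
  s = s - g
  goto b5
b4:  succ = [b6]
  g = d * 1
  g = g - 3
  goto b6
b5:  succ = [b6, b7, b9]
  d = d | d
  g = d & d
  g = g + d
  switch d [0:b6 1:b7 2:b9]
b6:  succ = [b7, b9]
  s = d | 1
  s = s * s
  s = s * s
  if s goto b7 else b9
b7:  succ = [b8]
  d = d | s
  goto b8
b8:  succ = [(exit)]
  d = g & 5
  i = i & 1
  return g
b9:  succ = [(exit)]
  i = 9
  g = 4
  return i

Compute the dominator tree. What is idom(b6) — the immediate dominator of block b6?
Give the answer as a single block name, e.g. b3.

Answer: b0

Derivation:
idom tree: b1←b0 b2←b0 b3←b1 b4←b0 b5←b3 b6←b0 b7←b0 b8←b7 b9←b0
Dom∩ at merges:
  b4: preds {b0,b1}: {b0} ∩ {b0,b1} = {b0}; idom=b0
  b6: preds {b4,b5}: {b0,b4} ∩ {b0,b1,b3,b5} = {b0}; idom=b0
  b7: preds {b5,b6}: {b0,b1,b3,b5} ∩ {b0,b6} = {b0}; idom=b0
  b9: preds {b5,b6}: {b0,b1,b3,b5} ∩ {b0,b6} = {b0}; idom=b0

idom(b6) = b0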